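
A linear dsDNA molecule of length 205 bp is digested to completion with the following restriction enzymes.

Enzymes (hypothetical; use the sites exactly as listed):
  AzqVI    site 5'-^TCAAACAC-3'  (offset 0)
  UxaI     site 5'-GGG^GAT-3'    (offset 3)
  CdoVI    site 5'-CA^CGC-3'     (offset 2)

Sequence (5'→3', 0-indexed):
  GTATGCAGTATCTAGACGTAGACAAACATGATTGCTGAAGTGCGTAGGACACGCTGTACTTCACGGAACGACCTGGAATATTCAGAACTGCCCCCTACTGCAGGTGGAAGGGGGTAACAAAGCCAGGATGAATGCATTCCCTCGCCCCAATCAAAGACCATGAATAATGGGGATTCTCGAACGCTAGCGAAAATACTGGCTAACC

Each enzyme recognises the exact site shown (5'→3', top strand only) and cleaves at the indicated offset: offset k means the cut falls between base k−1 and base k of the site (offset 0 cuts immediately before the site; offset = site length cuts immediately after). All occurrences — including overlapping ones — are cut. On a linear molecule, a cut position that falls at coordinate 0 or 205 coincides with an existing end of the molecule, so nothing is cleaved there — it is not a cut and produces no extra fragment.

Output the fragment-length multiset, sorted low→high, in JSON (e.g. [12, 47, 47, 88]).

[34,51,120]

Per-enzyme occurrences:
  AzqVI (TCAAACAC, off=0): no sites
  UxaI GGGGAT/3: at [168] ⇒ [171]
  CdoVI CACGC/2: at [49] ⇒ [51]

All cut coordinates (distinct, sorted): [51, 171]

Fragment lengths:
  [0,51): 51 bp
  [51,171): 120 bp
  [171,205): 34 bp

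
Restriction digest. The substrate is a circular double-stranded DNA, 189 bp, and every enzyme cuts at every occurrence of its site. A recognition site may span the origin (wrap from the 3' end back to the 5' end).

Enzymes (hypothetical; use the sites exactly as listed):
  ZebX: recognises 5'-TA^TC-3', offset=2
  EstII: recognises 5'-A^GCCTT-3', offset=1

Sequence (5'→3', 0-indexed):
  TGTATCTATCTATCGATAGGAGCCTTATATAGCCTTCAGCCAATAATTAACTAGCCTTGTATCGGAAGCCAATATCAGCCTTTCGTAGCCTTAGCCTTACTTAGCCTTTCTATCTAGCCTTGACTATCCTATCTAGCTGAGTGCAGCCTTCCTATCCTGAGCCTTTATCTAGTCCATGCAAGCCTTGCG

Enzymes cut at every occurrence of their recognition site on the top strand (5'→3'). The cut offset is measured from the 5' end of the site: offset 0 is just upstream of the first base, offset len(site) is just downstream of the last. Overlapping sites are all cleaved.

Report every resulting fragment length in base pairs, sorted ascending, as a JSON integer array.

Scan for sites:
  ZebX (TATC, off=2): starts [2, 6, 10, 59, 72, 110, 124, 129, 152, 165] → cuts [4, 8, 12, 61, 74, 112, 126, 131, 154, 167]
  EstII (AGCCTT, off=1): starts [20, 30, 52, 76, 86, 92, 102, 115, 144, 159, 180] → cuts [21, 31, 53, 77, 87, 93, 103, 116, 145, 160, 181]

All cut coordinates (distinct, sorted): [4, 8, 12, 21, 31, 53, 61, 74, 77, 87, 93, 103, 112, 116, 126, 131, 145, 154, 160, 167, 181]

Fragment lengths:
  4→8: 4 bp
  8→12: 4 bp
  12→21: 9 bp
  21→31: 10 bp
  31→53: 22 bp
  53→61: 8 bp
  61→74: 13 bp
  74→77: 3 bp
  77→87: 10 bp
  87→93: 6 bp
  93→103: 10 bp
  103→112: 9 bp
  112→116: 4 bp
  116→126: 10 bp
  126→131: 5 bp
  131→145: 14 bp
  145→154: 9 bp
  154→160: 6 bp
  160→167: 7 bp
  167→181: 14 bp
  181→4 (wrap): 189-181+4 = 12 bp

[3,4,4,4,5,6,6,7,8,9,9,9,10,10,10,10,12,13,14,14,22]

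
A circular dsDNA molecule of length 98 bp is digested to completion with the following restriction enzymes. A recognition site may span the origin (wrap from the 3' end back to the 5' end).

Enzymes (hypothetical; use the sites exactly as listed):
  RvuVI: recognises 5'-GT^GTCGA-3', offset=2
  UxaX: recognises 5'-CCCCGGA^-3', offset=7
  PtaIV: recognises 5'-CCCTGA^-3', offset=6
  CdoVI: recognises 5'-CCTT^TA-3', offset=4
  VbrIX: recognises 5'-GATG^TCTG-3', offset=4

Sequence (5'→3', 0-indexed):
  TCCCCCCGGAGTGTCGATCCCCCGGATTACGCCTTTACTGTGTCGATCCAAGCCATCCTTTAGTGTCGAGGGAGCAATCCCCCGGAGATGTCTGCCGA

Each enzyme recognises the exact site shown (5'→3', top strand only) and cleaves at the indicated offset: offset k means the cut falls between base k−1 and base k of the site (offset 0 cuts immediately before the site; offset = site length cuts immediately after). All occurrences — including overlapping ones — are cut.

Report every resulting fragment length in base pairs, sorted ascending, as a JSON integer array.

[2,4,4,6,9,14,18,19,22]

Per-enzyme occurrences:
  RvuVI (GTGTCGA, off=2): starts [10, 39, 62] → cuts [12, 41, 64]
  UxaX (CCCCGGA, off=7): starts [3, 19, 79] → cuts [10, 26, 86]
  PtaIV (CCCTGA, off=6): no sites
  CdoVI (CCTTTA, off=4): starts [31, 56] → cuts [35, 60]
  VbrIX (GATGTCTG, off=4): starts [86] → cuts [90]

Pooled cuts: [10, 12, 26, 35, 41, 60, 64, 86, 90]

Fragments:
  10→12: 2 bp
  12→26: 14 bp
  26→35: 9 bp
  35→41: 6 bp
  41→60: 19 bp
  60→64: 4 bp
  64→86: 22 bp
  86→90: 4 bp
  90→10 (wrap): 98-90+10 = 18 bp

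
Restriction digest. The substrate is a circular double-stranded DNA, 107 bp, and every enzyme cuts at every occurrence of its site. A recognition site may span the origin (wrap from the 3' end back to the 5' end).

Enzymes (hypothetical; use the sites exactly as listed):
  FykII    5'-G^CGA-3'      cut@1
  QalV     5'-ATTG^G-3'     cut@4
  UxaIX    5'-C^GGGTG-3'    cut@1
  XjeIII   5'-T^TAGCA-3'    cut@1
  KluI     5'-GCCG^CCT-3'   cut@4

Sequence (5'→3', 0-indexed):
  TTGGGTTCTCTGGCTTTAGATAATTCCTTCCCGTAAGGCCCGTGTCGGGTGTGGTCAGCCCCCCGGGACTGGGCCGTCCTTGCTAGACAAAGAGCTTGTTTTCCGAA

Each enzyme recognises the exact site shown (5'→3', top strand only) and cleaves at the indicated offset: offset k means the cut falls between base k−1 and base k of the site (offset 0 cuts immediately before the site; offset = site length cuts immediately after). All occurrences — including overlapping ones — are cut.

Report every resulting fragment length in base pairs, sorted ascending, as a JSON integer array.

[43,64]

Per-enzyme occurrences:
  FykII (GCGA, off=1): no sites
  QalV (ATTGG, off=4): starts [106] → cuts [3]
  UxaIX (CGGGTG, off=1): starts [45] → cuts [46]
  XjeIII (TTAGCA, off=1): no sites
  KluI (GCCGCCT, off=4): no sites

All cut coordinates (distinct, sorted): [3, 46]

Fragment lengths:
  3→46: 43 bp
  46→3 (wrap): 107-46+3 = 64 bp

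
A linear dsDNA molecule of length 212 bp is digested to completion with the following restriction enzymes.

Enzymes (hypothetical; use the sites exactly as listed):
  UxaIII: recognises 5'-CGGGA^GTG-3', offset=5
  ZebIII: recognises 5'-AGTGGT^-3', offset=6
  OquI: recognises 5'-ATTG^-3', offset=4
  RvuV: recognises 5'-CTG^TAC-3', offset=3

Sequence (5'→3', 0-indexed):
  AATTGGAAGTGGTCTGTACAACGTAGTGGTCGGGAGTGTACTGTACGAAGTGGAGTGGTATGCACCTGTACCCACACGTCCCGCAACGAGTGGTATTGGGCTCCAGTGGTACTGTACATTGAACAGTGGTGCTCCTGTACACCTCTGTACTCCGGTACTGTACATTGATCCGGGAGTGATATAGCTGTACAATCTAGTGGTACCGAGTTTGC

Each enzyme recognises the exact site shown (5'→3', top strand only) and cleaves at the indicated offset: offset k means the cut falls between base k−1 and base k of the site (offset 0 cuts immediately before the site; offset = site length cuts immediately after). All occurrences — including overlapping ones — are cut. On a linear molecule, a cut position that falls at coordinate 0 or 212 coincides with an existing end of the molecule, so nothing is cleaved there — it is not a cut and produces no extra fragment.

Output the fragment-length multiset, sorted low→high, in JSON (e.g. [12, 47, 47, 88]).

Scan for sites:
  UxaIII CGGGAGTG/5: at [30, 170] ⇒ [35, 175]
  ZebIII AGTGGT/6: at [7, 24, 53, 88, 104, 124, 195] ⇒ [13, 30, 59, 94, 110, 130, 201]
  OquI ATTG/4: at [1, 94, 117, 163] ⇒ [5, 98, 121, 167]
  RvuV CTGTAC/3: at [13, 40, 65, 111, 134, 144, 157, 184] ⇒ [16, 43, 68, 114, 137, 147, 160, 187]

Pooled cuts: [5, 13, 16, 30, 35, 43, 59, 68, 94, 98, 110, 114, 121, 130, 137, 147, 160, 167, 175, 187, 201]

Fragment lengths:
  [0,5): 5 bp
  [5,13): 8 bp
  [13,16): 3 bp
  [16,30): 14 bp
  [30,35): 5 bp
  [35,43): 8 bp
  [43,59): 16 bp
  [59,68): 9 bp
  [68,94): 26 bp
  [94,98): 4 bp
  [98,110): 12 bp
  [110,114): 4 bp
  [114,121): 7 bp
  [121,130): 9 bp
  [130,137): 7 bp
  [137,147): 10 bp
  [147,160): 13 bp
  [160,167): 7 bp
  [167,175): 8 bp
  [175,187): 12 bp
  [187,201): 14 bp
  [201,212): 11 bp

[3,4,4,5,5,7,7,7,8,8,8,9,9,10,11,12,12,13,14,14,16,26]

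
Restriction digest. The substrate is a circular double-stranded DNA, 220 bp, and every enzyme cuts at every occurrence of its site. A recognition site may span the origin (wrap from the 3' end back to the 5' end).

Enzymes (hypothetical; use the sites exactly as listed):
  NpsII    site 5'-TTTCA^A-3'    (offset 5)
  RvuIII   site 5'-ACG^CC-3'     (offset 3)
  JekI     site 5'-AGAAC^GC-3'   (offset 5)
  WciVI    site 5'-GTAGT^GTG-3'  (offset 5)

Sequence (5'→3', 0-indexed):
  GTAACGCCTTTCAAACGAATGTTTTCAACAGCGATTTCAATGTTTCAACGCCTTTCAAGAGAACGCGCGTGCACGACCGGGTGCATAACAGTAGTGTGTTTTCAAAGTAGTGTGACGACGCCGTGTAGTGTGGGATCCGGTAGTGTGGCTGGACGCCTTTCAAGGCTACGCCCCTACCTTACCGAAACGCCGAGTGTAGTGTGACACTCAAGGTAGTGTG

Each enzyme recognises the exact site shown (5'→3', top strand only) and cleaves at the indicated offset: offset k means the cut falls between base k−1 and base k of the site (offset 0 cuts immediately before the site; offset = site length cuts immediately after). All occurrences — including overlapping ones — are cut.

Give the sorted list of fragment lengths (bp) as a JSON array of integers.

[3,7,7,7,7,7,8,8,9,9,9,9,11,11,12,14,15,17,19,31]

Scan for sites:
  NpsII TTTCAA/5: at [8, 22, 34, 42, 52, 99, 157] ⇒ [13, 27, 39, 47, 57, 104, 162]
  RvuIII ACGCC/3: at [3, 47, 117, 152, 167, 186] ⇒ [6, 50, 120, 155, 170, 189]
  JekI AGAACGC/5: at [59] ⇒ [64]
  WciVI GTAGTGTG/5: at [90, 106, 124, 139, 195, 212] ⇒ [95, 111, 129, 144, 200, 217]

Pooled cuts: [6, 13, 27, 39, 47, 50, 57, 64, 95, 104, 111, 120, 129, 144, 155, 162, 170, 189, 200, 217]

Fragments:
  6→13: 7 bp
  13→27: 14 bp
  27→39: 12 bp
  39→47: 8 bp
  47→50: 3 bp
  50→57: 7 bp
  57→64: 7 bp
  64→95: 31 bp
  95→104: 9 bp
  104→111: 7 bp
  111→120: 9 bp
  120→129: 9 bp
  129→144: 15 bp
  144→155: 11 bp
  155→162: 7 bp
  162→170: 8 bp
  170→189: 19 bp
  189→200: 11 bp
  200→217: 17 bp
  217→6 (wrap): 220-217+6 = 9 bp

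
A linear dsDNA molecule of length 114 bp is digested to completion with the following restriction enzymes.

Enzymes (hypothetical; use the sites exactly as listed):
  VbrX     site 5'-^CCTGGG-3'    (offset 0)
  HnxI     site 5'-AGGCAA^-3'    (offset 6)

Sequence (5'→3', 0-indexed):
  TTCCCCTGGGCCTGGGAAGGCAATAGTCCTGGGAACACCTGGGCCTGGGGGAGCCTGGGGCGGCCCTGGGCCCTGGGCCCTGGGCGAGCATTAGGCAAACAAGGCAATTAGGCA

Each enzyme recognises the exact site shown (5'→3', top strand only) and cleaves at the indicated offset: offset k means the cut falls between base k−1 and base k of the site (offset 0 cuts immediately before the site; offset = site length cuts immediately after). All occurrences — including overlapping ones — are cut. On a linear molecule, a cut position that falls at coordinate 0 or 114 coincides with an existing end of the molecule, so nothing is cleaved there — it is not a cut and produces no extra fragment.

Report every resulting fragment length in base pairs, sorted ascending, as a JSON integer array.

Site scan:
  VbrX (CCTGGG, off=0): starts [4, 10, 27, 37, 43, 53, 64, 71, 78] → cuts [4, 10, 27, 37, 43, 53, 64, 71, 78]
  HnxI (AGGCAA, off=6): starts [17, 92, 101] → cuts [23, 98, 107]

Pooled cuts: [4, 10, 23, 27, 37, 43, 53, 64, 71, 78, 98, 107]

Fragments:
  [0,4): 4 bp
  [4,10): 6 bp
  [10,23): 13 bp
  [23,27): 4 bp
  [27,37): 10 bp
  [37,43): 6 bp
  [43,53): 10 bp
  [53,64): 11 bp
  [64,71): 7 bp
  [71,78): 7 bp
  [78,98): 20 bp
  [98,107): 9 bp
  [107,114): 7 bp

[4,4,6,6,7,7,7,9,10,10,11,13,20]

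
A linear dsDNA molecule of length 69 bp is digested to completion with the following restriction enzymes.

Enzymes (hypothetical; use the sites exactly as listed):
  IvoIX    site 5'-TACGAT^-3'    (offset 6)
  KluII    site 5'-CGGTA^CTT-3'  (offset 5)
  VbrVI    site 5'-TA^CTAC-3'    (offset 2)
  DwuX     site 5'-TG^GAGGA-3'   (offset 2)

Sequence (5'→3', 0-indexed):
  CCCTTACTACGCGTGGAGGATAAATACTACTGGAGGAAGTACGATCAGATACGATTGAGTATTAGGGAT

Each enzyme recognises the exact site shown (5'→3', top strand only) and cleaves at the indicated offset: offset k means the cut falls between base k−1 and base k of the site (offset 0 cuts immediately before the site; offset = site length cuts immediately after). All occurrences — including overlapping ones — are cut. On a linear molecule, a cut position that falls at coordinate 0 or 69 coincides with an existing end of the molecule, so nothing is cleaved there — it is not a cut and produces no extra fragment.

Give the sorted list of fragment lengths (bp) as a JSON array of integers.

Scan for sites:
  IvoIX TACGAT/6: at [39, 49] ⇒ [45, 55]
  KluII (CGGTACTT, off=5): no sites
  VbrVI TACTAC/2: at [4, 24] ⇒ [6, 26]
  DwuX TGGAGGA/2: at [13, 30] ⇒ [15, 32]

All cut coordinates (distinct, sorted): [6, 15, 26, 32, 45, 55]

Fragment lengths:
  [0,6): 6 bp
  [6,15): 9 bp
  [15,26): 11 bp
  [26,32): 6 bp
  [32,45): 13 bp
  [45,55): 10 bp
  [55,69): 14 bp

[6,6,9,10,11,13,14]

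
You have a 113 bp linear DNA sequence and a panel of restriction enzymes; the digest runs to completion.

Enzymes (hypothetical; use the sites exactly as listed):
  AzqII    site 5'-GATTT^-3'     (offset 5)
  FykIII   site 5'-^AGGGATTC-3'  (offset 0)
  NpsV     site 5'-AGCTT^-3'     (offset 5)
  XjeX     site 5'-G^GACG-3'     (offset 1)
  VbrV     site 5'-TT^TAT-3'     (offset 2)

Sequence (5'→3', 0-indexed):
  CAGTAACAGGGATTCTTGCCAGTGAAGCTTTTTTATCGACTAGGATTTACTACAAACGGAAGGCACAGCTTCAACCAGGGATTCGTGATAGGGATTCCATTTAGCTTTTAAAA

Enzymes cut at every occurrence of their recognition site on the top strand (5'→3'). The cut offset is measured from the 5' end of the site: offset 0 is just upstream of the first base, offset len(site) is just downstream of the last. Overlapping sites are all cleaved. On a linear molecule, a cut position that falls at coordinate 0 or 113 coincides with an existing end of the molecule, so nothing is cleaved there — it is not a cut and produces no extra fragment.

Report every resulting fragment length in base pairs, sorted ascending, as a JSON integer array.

[3,5,6,7,13,15,18,23,23]

Per-enzyme occurrences:
  AzqII GATTT/5: at [43] ⇒ [48]
  FykIII AGGGATTC/0: at [7, 76, 89] ⇒ [7, 76, 89]
  NpsV AGCTT/5: at [25, 66, 102] ⇒ [30, 71, 107]
  XjeX (GGACG, off=1): no sites
  VbrV TTTAT/2: at [31] ⇒ [33]

Pooled cuts: [7, 30, 33, 48, 71, 76, 89, 107]

Fragments:
  [0,7): 7 bp
  [7,30): 23 bp
  [30,33): 3 bp
  [33,48): 15 bp
  [48,71): 23 bp
  [71,76): 5 bp
  [76,89): 13 bp
  [89,107): 18 bp
  [107,113): 6 bp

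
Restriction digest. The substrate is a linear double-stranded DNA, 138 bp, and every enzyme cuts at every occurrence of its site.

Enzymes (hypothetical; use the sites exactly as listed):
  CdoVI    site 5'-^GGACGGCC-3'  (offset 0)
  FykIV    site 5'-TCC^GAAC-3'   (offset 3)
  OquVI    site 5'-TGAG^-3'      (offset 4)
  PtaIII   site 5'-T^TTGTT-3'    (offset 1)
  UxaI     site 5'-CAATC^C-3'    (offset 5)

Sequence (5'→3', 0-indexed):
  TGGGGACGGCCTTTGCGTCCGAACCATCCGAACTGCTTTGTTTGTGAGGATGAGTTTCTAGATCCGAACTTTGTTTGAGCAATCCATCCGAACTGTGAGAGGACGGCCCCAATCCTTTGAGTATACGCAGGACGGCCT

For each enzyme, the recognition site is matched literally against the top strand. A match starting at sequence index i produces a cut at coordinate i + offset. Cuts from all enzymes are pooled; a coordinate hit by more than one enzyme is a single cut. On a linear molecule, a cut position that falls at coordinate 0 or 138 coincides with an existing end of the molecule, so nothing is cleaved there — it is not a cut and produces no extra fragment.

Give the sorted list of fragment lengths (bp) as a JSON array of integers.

[1,3,5,5,5,6,7,8,8,9,9,9,10,11,11,14,17]

Scan for sites:
  CdoVI GGACGGCC/0: at [3, 100, 129] ⇒ [3, 100, 129]
  FykIV TCCGAAC/3: at [17, 26, 62, 86] ⇒ [20, 29, 65, 89]
  OquVI TGAG/4: at [44, 50, 75, 95, 117] ⇒ [48, 54, 79, 99, 121]
  PtaIII TTTGTT/1: at [36, 69] ⇒ [37, 70]
  UxaI CAATCC/5: at [79, 109] ⇒ [84, 114]

Pooled cuts: [3, 20, 29, 37, 48, 54, 65, 70, 79, 84, 89, 99, 100, 114, 121, 129]

Fragment lengths:
  [0,3): 3 bp
  [3,20): 17 bp
  [20,29): 9 bp
  [29,37): 8 bp
  [37,48): 11 bp
  [48,54): 6 bp
  [54,65): 11 bp
  [65,70): 5 bp
  [70,79): 9 bp
  [79,84): 5 bp
  [84,89): 5 bp
  [89,99): 10 bp
  [99,100): 1 bp
  [100,114): 14 bp
  [114,121): 7 bp
  [121,129): 8 bp
  [129,138): 9 bp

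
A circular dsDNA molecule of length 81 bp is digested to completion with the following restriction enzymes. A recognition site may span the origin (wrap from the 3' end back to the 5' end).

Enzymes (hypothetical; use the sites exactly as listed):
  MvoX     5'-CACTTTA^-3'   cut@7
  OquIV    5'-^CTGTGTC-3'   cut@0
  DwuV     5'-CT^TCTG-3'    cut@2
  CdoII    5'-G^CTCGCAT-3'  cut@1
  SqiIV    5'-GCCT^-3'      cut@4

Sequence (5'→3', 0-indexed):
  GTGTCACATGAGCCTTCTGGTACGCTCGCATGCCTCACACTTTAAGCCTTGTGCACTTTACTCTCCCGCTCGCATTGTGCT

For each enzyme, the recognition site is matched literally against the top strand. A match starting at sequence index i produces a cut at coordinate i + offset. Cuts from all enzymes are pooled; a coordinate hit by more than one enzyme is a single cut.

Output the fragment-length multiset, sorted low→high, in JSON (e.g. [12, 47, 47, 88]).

[5,8,9,9,11,11,11,17]

Scan for sites:
  MvoX CACTTTA/7: at [37, 53] ⇒ [44, 60]
  OquIV CTGTGTC/0: at [79] ⇒ [79]
  DwuV CTTCTG/2: at [13] ⇒ [15]
  CdoII GCTCGCAT/1: at [23, 67] ⇒ [24, 68]
  SqiIV GCCT/4: at [11, 31, 45] ⇒ [15, 35, 49]

Pooled cuts: [15, 24, 35, 44, 49, 60, 68, 79]

Fragment lengths:
  15→24: 9 bp
  24→35: 11 bp
  35→44: 9 bp
  44→49: 5 bp
  49→60: 11 bp
  60→68: 8 bp
  68→79: 11 bp
  79→15 (wrap): 81-79+15 = 17 bp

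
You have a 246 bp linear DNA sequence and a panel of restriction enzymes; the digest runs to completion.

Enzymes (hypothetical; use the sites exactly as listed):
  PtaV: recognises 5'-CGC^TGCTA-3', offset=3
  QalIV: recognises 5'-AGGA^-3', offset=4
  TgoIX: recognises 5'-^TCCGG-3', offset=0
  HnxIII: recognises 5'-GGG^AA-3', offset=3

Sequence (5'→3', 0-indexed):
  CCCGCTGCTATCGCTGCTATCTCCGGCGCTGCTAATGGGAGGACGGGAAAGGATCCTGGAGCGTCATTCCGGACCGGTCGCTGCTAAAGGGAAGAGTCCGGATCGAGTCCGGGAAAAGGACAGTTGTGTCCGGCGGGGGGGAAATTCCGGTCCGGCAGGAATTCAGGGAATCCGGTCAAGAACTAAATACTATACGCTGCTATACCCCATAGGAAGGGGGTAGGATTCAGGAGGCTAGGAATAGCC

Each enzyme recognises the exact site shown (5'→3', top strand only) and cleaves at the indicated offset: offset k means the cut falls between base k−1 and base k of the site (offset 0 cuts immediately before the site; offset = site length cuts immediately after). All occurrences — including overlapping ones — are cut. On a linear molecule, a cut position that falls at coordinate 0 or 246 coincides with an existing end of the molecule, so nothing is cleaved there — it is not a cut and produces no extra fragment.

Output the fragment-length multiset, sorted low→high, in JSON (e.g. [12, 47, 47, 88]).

[2,4,4,5,5,5,6,6,6,7,7,7,8,8,8,8,9,10,10,11,11,13,14,14,14,17,27]

Scan for sites:
  PtaV (CGCTGCTA, off=3): starts [2, 11, 26, 78, 194] → cuts [5, 14, 29, 81, 197]
  QalIV (AGGA, off=4): starts [39, 49, 116, 156, 210, 221, 228, 236] → cuts [43, 53, 120, 160, 214, 225, 232, 240]
  TgoIX (TCCGG, off=0): starts [21, 67, 96, 107, 128, 145, 150, 170] → cuts [21, 67, 96, 107, 128, 145, 150, 170]
  HnxIII (GGGAA, off=3): starts [44, 88, 110, 138, 165] → cuts [47, 91, 113, 141, 168]

All cut coordinates (distinct, sorted): [5, 14, 21, 29, 43, 47, 53, 67, 81, 91, 96, 107, 113, 120, 128, 141, 145, 150, 160, 168, 170, 197, 214, 225, 232, 240]

Fragment lengths:
  [0,5): 5 bp
  [5,14): 9 bp
  [14,21): 7 bp
  [21,29): 8 bp
  [29,43): 14 bp
  [43,47): 4 bp
  [47,53): 6 bp
  [53,67): 14 bp
  [67,81): 14 bp
  [81,91): 10 bp
  [91,96): 5 bp
  [96,107): 11 bp
  [107,113): 6 bp
  [113,120): 7 bp
  [120,128): 8 bp
  [128,141): 13 bp
  [141,145): 4 bp
  [145,150): 5 bp
  [150,160): 10 bp
  [160,168): 8 bp
  [168,170): 2 bp
  [170,197): 27 bp
  [197,214): 17 bp
  [214,225): 11 bp
  [225,232): 7 bp
  [232,240): 8 bp
  [240,246): 6 bp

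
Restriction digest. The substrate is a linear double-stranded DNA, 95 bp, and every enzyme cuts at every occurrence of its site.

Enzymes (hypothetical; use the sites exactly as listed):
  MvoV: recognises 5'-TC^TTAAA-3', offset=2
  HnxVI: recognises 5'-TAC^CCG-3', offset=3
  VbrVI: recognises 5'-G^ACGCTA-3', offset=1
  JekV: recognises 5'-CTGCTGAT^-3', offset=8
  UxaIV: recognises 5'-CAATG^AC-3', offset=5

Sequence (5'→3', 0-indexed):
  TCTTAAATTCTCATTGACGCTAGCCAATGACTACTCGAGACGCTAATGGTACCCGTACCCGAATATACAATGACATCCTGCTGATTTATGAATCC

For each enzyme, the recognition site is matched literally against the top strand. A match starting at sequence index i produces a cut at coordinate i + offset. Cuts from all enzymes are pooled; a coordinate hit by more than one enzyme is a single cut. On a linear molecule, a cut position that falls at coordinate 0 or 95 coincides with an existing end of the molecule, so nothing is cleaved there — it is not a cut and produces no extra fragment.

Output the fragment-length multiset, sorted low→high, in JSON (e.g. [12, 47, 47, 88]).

[2,6,10,10,13,13,13,14,14]

Scan for sites:
  MvoV TCTTAAA/2: at [0] ⇒ [2]
  HnxVI TACCCG/3: at [49, 55] ⇒ [52, 58]
  VbrVI GACGCTA/1: at [15, 38] ⇒ [16, 39]
  JekV CTGCTGAT/8: at [77] ⇒ [85]
  UxaIV CAATGAC/5: at [24, 67] ⇒ [29, 72]

All cut coordinates (distinct, sorted): [2, 16, 29, 39, 52, 58, 72, 85]

Fragment lengths:
  [0,2): 2 bp
  [2,16): 14 bp
  [16,29): 13 bp
  [29,39): 10 bp
  [39,52): 13 bp
  [52,58): 6 bp
  [58,72): 14 bp
  [72,85): 13 bp
  [85,95): 10 bp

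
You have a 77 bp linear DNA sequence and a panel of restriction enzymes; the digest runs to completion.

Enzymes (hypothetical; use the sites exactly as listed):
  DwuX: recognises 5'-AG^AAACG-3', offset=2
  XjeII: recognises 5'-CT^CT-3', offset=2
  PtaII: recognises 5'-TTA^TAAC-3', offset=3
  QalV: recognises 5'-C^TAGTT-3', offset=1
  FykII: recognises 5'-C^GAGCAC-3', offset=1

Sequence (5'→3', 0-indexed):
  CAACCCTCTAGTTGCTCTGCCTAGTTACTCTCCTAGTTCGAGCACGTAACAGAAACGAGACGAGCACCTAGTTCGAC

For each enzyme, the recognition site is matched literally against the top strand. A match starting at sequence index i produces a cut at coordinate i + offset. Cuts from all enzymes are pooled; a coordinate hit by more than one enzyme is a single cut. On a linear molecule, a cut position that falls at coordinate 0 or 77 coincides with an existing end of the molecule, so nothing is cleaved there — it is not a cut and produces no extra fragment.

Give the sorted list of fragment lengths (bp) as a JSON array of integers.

Site scan:
  DwuX (AGAAACG, off=2): starts [50] → cuts [52]
  XjeII (CTCT, off=2): starts [5, 14, 27] → cuts [7, 16, 29]
  PtaII (TTATAAC, off=3): no sites
  QalV (CTAGTT, off=1): starts [7, 20, 32, 67] → cuts [8, 21, 33, 68]
  FykII (CGAGCAC, off=1): starts [38, 60] → cuts [39, 61]

All cut coordinates (distinct, sorted): [7, 8, 16, 21, 29, 33, 39, 52, 61, 68]

Fragment lengths:
  [0,7): 7 bp
  [7,8): 1 bp
  [8,16): 8 bp
  [16,21): 5 bp
  [21,29): 8 bp
  [29,33): 4 bp
  [33,39): 6 bp
  [39,52): 13 bp
  [52,61): 9 bp
  [61,68): 7 bp
  [68,77): 9 bp

[1,4,5,6,7,7,8,8,9,9,13]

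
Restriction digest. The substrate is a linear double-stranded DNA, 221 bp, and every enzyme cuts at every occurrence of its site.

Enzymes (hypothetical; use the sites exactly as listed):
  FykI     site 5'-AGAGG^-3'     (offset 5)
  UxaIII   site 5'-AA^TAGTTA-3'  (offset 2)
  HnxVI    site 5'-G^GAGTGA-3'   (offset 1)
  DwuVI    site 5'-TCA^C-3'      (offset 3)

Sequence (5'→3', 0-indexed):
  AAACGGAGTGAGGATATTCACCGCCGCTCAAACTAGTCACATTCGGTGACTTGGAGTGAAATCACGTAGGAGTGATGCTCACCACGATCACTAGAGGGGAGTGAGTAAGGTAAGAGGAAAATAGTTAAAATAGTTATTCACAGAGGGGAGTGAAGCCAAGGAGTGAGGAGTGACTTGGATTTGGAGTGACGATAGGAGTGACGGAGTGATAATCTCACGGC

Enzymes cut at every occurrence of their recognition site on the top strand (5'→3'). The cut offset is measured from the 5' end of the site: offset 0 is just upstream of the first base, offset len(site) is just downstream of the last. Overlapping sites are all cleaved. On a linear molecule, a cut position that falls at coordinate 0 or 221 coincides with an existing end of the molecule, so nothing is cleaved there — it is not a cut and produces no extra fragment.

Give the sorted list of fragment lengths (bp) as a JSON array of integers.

Per-enzyme occurrences:
  FykI AGAGG/5: at [92, 112, 141] ⇒ [97, 117, 146]
  UxaIII AATAGTTA/2: at [119, 128] ⇒ [121, 130]
  HnxVI GGAGTGA/1: at [4, 52, 68, 97, 146, 159, 166, 182, 194, 202] ⇒ [5, 53, 69, 98, 147, 160, 167, 183, 195, 203]
  DwuVI TCAC/3: at [17, 36, 61, 78, 87, 137, 214] ⇒ [20, 39, 64, 81, 90, 140, 217]

Pooled cuts: [5, 20, 39, 53, 64, 69, 81, 90, 97, 98, 117, 121, 130, 140, 146, 147, 160, 167, 183, 195, 203, 217]

Fragment lengths:
  [0,5): 5 bp
  [5,20): 15 bp
  [20,39): 19 bp
  [39,53): 14 bp
  [53,64): 11 bp
  [64,69): 5 bp
  [69,81): 12 bp
  [81,90): 9 bp
  [90,97): 7 bp
  [97,98): 1 bp
  [98,117): 19 bp
  [117,121): 4 bp
  [121,130): 9 bp
  [130,140): 10 bp
  [140,146): 6 bp
  [146,147): 1 bp
  [147,160): 13 bp
  [160,167): 7 bp
  [167,183): 16 bp
  [183,195): 12 bp
  [195,203): 8 bp
  [203,217): 14 bp
  [217,221): 4 bp

[1,1,4,4,5,5,6,7,7,8,9,9,10,11,12,12,13,14,14,15,16,19,19]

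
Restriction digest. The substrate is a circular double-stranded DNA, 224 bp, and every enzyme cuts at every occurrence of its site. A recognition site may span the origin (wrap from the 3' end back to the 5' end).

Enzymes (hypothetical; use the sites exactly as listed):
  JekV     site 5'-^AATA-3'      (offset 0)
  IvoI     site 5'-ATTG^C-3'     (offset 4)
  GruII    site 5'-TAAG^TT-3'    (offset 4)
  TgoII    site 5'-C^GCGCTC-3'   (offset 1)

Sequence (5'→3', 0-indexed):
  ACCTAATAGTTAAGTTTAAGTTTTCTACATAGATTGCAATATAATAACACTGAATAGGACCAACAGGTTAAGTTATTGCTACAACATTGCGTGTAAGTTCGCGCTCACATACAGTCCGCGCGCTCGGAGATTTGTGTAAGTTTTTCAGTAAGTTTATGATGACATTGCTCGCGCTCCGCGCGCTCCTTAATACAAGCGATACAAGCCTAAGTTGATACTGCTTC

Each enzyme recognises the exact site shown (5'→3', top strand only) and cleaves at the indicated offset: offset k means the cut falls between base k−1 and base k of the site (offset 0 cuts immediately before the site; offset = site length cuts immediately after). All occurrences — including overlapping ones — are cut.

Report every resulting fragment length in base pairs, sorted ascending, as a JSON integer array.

[1,3,3,5,6,6,8,9,9,10,10,11,12,15,16,17,19,20,21,23]

Per-enzyme occurrences:
  JekV AATA/0: at [4, 37, 42, 52, 188] ⇒ [4, 37, 42, 52, 188]
  IvoI ATTGC/4: at [32, 74, 85, 163] ⇒ [36, 78, 89, 167]
  GruII TAAGTT/4: at [10, 16, 68, 93, 136, 148, 207] ⇒ [14, 20, 72, 97, 140, 152, 211]
  TgoII CGCGCTC/1: at [99, 118, 169, 178] ⇒ [100, 119, 170, 179]

All cut coordinates (distinct, sorted): [4, 14, 20, 36, 37, 42, 52, 72, 78, 89, 97, 100, 119, 140, 152, 167, 170, 179, 188, 211]

Fragment lengths:
  4→14: 10 bp
  14→20: 6 bp
  20→36: 16 bp
  36→37: 1 bp
  37→42: 5 bp
  42→52: 10 bp
  52→72: 20 bp
  72→78: 6 bp
  78→89: 11 bp
  89→97: 8 bp
  97→100: 3 bp
  100→119: 19 bp
  119→140: 21 bp
  140→152: 12 bp
  152→167: 15 bp
  167→170: 3 bp
  170→179: 9 bp
  179→188: 9 bp
  188→211: 23 bp
  211→4 (wrap): 224-211+4 = 17 bp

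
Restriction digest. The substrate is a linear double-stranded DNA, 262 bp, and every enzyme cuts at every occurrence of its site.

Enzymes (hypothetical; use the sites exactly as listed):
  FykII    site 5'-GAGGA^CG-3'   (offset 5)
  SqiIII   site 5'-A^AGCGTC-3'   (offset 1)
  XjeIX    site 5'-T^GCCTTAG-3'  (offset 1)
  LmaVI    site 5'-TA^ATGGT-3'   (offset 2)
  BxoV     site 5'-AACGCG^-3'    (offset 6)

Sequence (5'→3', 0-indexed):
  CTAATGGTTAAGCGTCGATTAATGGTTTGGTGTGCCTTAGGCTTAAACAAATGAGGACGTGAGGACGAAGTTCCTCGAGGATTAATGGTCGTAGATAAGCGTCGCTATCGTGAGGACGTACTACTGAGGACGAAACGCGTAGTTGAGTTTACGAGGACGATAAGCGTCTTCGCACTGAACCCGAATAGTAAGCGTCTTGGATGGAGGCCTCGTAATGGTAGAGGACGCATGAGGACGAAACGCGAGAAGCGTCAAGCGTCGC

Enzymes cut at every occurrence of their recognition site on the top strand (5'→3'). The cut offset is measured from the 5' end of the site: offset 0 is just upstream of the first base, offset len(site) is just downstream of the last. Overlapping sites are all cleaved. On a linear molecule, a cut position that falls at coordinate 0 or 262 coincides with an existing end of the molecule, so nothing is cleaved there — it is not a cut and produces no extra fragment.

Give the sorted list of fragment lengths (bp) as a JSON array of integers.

[3,3,5,7,7,8,8,9,9,10,11,11,12,13,14,18,19,19,24,24,28]

Scan for sites:
  FykII (GAGGACG, off=5): starts [52, 60, 111, 125, 152, 220, 230] → cuts [57, 65, 116, 130, 157, 225, 235]
  SqiIII (AAGCGTC, off=1): starts [9, 96, 161, 189, 246, 253] → cuts [10, 97, 162, 190, 247, 254]
  XjeIX (TGCCTTAG, off=1): starts [32] → cuts [33]
  LmaVI (TAATGGT, off=2): starts [1, 19, 82, 212] → cuts [3, 21, 84, 214]
  BxoV (AACGCG, off=6): starts [133, 238] → cuts [139, 244]

Pooled cuts: [3, 10, 21, 33, 57, 65, 84, 97, 116, 130, 139, 157, 162, 190, 214, 225, 235, 244, 247, 254]

Fragment lengths:
  [0,3): 3 bp
  [3,10): 7 bp
  [10,21): 11 bp
  [21,33): 12 bp
  [33,57): 24 bp
  [57,65): 8 bp
  [65,84): 19 bp
  [84,97): 13 bp
  [97,116): 19 bp
  [116,130): 14 bp
  [130,139): 9 bp
  [139,157): 18 bp
  [157,162): 5 bp
  [162,190): 28 bp
  [190,214): 24 bp
  [214,225): 11 bp
  [225,235): 10 bp
  [235,244): 9 bp
  [244,247): 3 bp
  [247,254): 7 bp
  [254,262): 8 bp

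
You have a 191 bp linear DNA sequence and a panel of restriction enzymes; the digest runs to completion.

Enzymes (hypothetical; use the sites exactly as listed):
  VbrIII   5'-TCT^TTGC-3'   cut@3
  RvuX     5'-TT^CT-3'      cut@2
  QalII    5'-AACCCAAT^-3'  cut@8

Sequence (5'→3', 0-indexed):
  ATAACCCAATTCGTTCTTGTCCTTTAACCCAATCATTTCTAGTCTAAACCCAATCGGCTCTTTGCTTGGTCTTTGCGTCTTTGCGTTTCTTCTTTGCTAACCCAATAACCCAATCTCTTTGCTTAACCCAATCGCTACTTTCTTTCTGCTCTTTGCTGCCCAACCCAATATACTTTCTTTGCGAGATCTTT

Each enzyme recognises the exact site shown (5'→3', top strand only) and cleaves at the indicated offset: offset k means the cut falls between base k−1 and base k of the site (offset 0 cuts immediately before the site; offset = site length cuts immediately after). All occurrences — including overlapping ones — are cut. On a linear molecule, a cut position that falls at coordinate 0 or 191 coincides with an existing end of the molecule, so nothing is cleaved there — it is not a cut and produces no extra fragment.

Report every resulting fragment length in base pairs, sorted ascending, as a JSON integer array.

Site scan:
  VbrIII TCTTTGC/3: at [58, 69, 77, 90, 115, 149, 175] ⇒ [61, 72, 80, 93, 118, 152, 178]
  RvuX TTCT/2: at [13, 36, 86, 89, 139, 143, 174] ⇒ [15, 38, 88, 91, 141, 145, 176]
  QalII AACCCAAT/8: at [2, 25, 46, 98, 106, 124, 161] ⇒ [10, 33, 54, 106, 114, 132, 169]

All cut coordinates (distinct, sorted): [10, 15, 33, 38, 54, 61, 72, 80, 88, 91, 93, 106, 114, 118, 132, 141, 145, 152, 169, 176, 178]

Fragment lengths:
  [0,10): 10 bp
  [10,15): 5 bp
  [15,33): 18 bp
  [33,38): 5 bp
  [38,54): 16 bp
  [54,61): 7 bp
  [61,72): 11 bp
  [72,80): 8 bp
  [80,88): 8 bp
  [88,91): 3 bp
  [91,93): 2 bp
  [93,106): 13 bp
  [106,114): 8 bp
  [114,118): 4 bp
  [118,132): 14 bp
  [132,141): 9 bp
  [141,145): 4 bp
  [145,152): 7 bp
  [152,169): 17 bp
  [169,176): 7 bp
  [176,178): 2 bp
  [178,191): 13 bp

[2,2,3,4,4,5,5,7,7,7,8,8,8,9,10,11,13,13,14,16,17,18]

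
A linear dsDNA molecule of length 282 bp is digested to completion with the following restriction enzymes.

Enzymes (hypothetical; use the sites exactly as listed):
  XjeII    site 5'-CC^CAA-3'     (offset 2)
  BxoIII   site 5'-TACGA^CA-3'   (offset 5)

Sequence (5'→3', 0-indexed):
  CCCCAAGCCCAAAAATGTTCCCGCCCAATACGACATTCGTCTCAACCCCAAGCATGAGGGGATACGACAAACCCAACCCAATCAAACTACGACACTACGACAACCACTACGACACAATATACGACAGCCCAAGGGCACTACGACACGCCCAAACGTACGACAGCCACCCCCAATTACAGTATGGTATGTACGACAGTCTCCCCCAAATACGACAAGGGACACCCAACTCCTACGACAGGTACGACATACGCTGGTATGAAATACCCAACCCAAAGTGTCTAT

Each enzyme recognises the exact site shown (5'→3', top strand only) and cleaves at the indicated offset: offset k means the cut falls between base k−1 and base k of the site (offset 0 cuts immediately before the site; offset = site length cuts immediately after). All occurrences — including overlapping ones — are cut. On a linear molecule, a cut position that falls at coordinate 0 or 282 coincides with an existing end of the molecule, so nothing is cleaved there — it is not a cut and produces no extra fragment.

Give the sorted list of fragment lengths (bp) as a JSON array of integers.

Site scan:
  XjeII (CCCAA, off=2): starts [1, 7, 23, 46, 71, 76, 127, 147, 168, 201, 221, 263, 268] → cuts [3, 9, 25, 48, 73, 78, 129, 149, 170, 203, 223, 265, 270]
  BxoIII (TACGACA, off=5): starts [28, 62, 87, 95, 107, 119, 138, 155, 188, 207, 230, 239] → cuts [33, 67, 92, 100, 112, 124, 143, 160, 193, 212, 235, 244]

All cut coordinates (distinct, sorted): [3, 9, 25, 33, 48, 67, 73, 78, 92, 100, 112, 124, 129, 143, 149, 160, 170, 193, 203, 212, 223, 235, 244, 265, 270]

Fragment lengths:
  [0,3): 3 bp
  [3,9): 6 bp
  [9,25): 16 bp
  [25,33): 8 bp
  [33,48): 15 bp
  [48,67): 19 bp
  [67,73): 6 bp
  [73,78): 5 bp
  [78,92): 14 bp
  [92,100): 8 bp
  [100,112): 12 bp
  [112,124): 12 bp
  [124,129): 5 bp
  [129,143): 14 bp
  [143,149): 6 bp
  [149,160): 11 bp
  [160,170): 10 bp
  [170,193): 23 bp
  [193,203): 10 bp
  [203,212): 9 bp
  [212,223): 11 bp
  [223,235): 12 bp
  [235,244): 9 bp
  [244,265): 21 bp
  [265,270): 5 bp
  [270,282): 12 bp

[3,5,5,5,6,6,6,8,8,9,9,10,10,11,11,12,12,12,12,14,14,15,16,19,21,23]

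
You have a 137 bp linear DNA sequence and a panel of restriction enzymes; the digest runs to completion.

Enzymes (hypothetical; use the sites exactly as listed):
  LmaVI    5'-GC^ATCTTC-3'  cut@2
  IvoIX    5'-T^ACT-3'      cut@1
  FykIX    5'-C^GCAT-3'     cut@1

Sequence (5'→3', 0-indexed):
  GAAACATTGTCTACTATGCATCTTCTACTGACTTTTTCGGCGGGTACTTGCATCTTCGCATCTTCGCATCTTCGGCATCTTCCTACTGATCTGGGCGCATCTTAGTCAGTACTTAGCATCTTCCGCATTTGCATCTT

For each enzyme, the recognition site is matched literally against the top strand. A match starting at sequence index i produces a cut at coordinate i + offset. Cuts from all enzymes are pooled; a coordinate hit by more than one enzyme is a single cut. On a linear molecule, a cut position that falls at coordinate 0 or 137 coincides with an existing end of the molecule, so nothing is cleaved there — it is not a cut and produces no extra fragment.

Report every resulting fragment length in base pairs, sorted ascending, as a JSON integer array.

Per-enzyme occurrences:
  LmaVI (GCATCTTC, off=2): starts [17, 49, 57, 65, 74, 115] → cuts [19, 51, 59, 67, 76, 117]
  IvoIX (TACT, off=1): starts [11, 25, 44, 83, 109] → cuts [12, 26, 45, 84, 110]
  FykIX (CGCAT, off=1): starts [56, 64, 95, 123] → cuts [57, 65, 96, 124]

Pooled cuts: [12, 19, 26, 45, 51, 57, 59, 65, 67, 76, 84, 96, 110, 117, 124]

Fragment lengths:
  [0,12): 12 bp
  [12,19): 7 bp
  [19,26): 7 bp
  [26,45): 19 bp
  [45,51): 6 bp
  [51,57): 6 bp
  [57,59): 2 bp
  [59,65): 6 bp
  [65,67): 2 bp
  [67,76): 9 bp
  [76,84): 8 bp
  [84,96): 12 bp
  [96,110): 14 bp
  [110,117): 7 bp
  [117,124): 7 bp
  [124,137): 13 bp

[2,2,6,6,6,7,7,7,7,8,9,12,12,13,14,19]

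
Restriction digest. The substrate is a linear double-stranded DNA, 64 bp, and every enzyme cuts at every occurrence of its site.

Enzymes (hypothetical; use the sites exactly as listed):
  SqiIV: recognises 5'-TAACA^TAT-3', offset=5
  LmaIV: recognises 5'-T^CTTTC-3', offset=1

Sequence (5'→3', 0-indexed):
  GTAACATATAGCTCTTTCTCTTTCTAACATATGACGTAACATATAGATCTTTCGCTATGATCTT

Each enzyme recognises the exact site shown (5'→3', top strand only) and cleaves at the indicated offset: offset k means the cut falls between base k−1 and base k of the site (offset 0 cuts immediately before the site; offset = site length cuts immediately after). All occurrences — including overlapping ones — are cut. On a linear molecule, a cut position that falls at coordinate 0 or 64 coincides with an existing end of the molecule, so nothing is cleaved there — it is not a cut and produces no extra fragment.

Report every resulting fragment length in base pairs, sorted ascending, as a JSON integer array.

[6,6,7,7,10,12,16]

Site scan:
  SqiIV (TAACATAT, off=5): starts [1, 24, 36] → cuts [6, 29, 41]
  LmaIV (TCTTTC, off=1): starts [12, 18, 47] → cuts [13, 19, 48]

All cut coordinates (distinct, sorted): [6, 13, 19, 29, 41, 48]

Fragment lengths:
  [0,6): 6 bp
  [6,13): 7 bp
  [13,19): 6 bp
  [19,29): 10 bp
  [29,41): 12 bp
  [41,48): 7 bp
  [48,64): 16 bp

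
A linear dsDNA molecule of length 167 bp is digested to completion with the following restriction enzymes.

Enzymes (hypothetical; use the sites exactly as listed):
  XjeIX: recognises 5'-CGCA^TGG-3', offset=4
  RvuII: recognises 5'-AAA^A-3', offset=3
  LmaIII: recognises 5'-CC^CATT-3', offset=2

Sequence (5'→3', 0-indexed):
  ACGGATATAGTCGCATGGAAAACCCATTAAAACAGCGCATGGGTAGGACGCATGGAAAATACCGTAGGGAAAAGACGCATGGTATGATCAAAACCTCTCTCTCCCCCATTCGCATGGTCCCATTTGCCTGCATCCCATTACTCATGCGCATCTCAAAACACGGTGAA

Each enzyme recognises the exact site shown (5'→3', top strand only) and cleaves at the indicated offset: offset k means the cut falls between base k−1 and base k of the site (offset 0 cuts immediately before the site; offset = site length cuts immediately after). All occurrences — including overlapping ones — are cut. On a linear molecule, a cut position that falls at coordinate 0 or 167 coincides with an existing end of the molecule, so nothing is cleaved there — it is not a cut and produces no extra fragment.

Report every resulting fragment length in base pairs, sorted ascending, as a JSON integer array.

[3,6,6,6,7,7,8,8,10,13,13,14,14,15,15,22]

Site scan:
  XjeIX (CGCATGG, off=4): starts [11, 35, 48, 75, 110] → cuts [15, 39, 52, 79, 114]
  RvuII (AAAA, off=3): starts [18, 28, 55, 69, 89, 154] → cuts [21, 31, 58, 72, 92, 157]
  LmaIII (CCCATT, off=2): starts [22, 104, 118, 133] → cuts [24, 106, 120, 135]

Pooled cuts: [15, 21, 24, 31, 39, 52, 58, 72, 79, 92, 106, 114, 120, 135, 157]

Fragment lengths:
  [0,15): 15 bp
  [15,21): 6 bp
  [21,24): 3 bp
  [24,31): 7 bp
  [31,39): 8 bp
  [39,52): 13 bp
  [52,58): 6 bp
  [58,72): 14 bp
  [72,79): 7 bp
  [79,92): 13 bp
  [92,106): 14 bp
  [106,114): 8 bp
  [114,120): 6 bp
  [120,135): 15 bp
  [135,157): 22 bp
  [157,167): 10 bp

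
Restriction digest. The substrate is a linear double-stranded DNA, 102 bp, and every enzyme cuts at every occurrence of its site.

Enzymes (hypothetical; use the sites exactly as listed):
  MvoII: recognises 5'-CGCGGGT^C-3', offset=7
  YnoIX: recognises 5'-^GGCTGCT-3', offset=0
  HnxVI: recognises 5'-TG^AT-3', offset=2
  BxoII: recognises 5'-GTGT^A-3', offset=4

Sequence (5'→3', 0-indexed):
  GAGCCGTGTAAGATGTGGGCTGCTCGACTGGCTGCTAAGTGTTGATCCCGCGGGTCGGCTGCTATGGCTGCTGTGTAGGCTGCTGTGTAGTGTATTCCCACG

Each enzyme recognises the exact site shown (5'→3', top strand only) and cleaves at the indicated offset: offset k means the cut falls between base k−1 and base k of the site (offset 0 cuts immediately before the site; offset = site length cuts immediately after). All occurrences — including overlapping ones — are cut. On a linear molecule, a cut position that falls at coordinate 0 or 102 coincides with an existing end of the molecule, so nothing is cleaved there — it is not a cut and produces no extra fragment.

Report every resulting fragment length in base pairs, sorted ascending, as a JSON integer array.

[1,1,5,8,9,9,9,11,11,11,12,15]

Per-enzyme occurrences:
  MvoII CGCGGGTC/7: at [48] ⇒ [55]
  YnoIX GGCTGCT/0: at [17, 29, 56, 65, 77] ⇒ [17, 29, 56, 65, 77]
  HnxVI TGAT/2: at [42] ⇒ [44]
  BxoII GTGTA/4: at [5, 72, 84, 89] ⇒ [9, 76, 88, 93]

All cut coordinates (distinct, sorted): [9, 17, 29, 44, 55, 56, 65, 76, 77, 88, 93]

Fragments:
  [0,9): 9 bp
  [9,17): 8 bp
  [17,29): 12 bp
  [29,44): 15 bp
  [44,55): 11 bp
  [55,56): 1 bp
  [56,65): 9 bp
  [65,76): 11 bp
  [76,77): 1 bp
  [77,88): 11 bp
  [88,93): 5 bp
  [93,102): 9 bp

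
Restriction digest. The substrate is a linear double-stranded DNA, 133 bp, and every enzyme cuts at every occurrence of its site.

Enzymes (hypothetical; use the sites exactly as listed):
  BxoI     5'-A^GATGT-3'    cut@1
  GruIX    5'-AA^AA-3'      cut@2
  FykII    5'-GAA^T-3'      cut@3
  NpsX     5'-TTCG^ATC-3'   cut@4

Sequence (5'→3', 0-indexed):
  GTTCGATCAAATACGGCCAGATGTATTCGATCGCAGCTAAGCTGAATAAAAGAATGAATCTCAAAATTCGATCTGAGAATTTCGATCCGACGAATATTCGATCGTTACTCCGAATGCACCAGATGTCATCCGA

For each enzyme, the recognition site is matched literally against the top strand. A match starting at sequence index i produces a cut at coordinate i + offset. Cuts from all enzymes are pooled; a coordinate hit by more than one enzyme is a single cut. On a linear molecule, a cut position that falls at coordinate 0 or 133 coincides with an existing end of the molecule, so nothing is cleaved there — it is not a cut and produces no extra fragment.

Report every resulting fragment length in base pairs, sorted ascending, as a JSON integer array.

[3,4,5,5,5,6,6,6,7,9,10,10,12,14,14,17]

Site scan:
  BxoI AGATGT/1: at [18, 120] ⇒ [19, 121]
  GruIX AAAA/2: at [47, 62] ⇒ [49, 64]
  FykII GAAT/3: at [43, 51, 55, 76, 91, 111] ⇒ [46, 54, 58, 79, 94, 114]
  NpsX TTCGATC/4: at [1, 25, 66, 80, 96] ⇒ [5, 29, 70, 84, 100]

All cut coordinates (distinct, sorted): [5, 19, 29, 46, 49, 54, 58, 64, 70, 79, 84, 94, 100, 114, 121]

Fragment lengths:
  [0,5): 5 bp
  [5,19): 14 bp
  [19,29): 10 bp
  [29,46): 17 bp
  [46,49): 3 bp
  [49,54): 5 bp
  [54,58): 4 bp
  [58,64): 6 bp
  [64,70): 6 bp
  [70,79): 9 bp
  [79,84): 5 bp
  [84,94): 10 bp
  [94,100): 6 bp
  [100,114): 14 bp
  [114,121): 7 bp
  [121,133): 12 bp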